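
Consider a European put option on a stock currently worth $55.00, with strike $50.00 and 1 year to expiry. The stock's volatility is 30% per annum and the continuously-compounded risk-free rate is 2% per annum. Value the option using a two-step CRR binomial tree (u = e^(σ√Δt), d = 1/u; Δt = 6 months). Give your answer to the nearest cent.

CRR parameters: u = e^(σ√Δt) = e^(0.3·√0.5) = 1.2363, d = 1/u = 0.8089
Per-period rate: rΔt = 0.02·0.5 = 0.01, so R = e^0.01 = 1.0101
Risk-neutral probability p = (e^0.01 − 0.8089)/(1.2363 − 0.8089) = 0.2012/0.4275 = 0.4707
Terminal stock prices: S_uu = 84.07, S_ud = 55, S_dd = 35.98
Terminal payoffs (K − S): max(-34.07, 0) = 0, max(-5, 0) = 0, max(14.02, 0) = 14.02
Node u (S = 68): V_u = e^(−0.01)·[0.4707·0.0000 + 0.5293·0.0000] = 0.0000
Node d (S = 44.49): V_d = e^(−0.01)·[0.4707·0.0000 + 0.5293·14.0162] = 7.3453
Node 0 (S = 55): V_0 = e^(−0.01)·[0.4707·0.0000 + 0.5293·7.3453] = 3.8493

$3.85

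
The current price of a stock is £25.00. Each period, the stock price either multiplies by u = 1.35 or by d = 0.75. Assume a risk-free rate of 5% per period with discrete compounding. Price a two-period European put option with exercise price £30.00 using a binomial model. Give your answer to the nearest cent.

Risk-neutral probability p = (1 + 0.05 − 0.75)/(1.35 − 0.75) = 0.3000/0.6000 = 0.5000
Terminal stock prices: S_uu = 45.56, S_ud = 25.31, S_dd = 14.06
Terminal payoffs (K − S): max(-15.56, 0) = 0, max(4.688, 0) = 4.688, max(15.94, 0) = 15.94
Node u (S = 33.75): V_u = 1/1.05·[0.5000·0.0000 + 0.5000·4.6875] = 2.2321
Node d (S = 18.75): V_d = 1/1.05·[0.5000·4.6875 + 0.5000·15.9375] = 9.8214
Node 0 (S = 25): V_0 = 1/1.05·[0.5000·2.2321 + 0.5000·9.8214] = 5.7398

£5.74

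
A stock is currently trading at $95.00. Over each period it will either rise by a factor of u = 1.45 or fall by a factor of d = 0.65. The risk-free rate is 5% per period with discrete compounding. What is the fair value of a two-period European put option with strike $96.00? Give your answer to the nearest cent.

$15.60

Risk-neutral probability p = (1 + 0.05 − 0.65)/(1.45 − 0.65) = 0.4000/0.8000 = 0.5000
Terminal stock prices: S_uu = 199.7, S_ud = 89.54, S_dd = 40.14
Terminal payoffs (K − S): max(-103.7, 0) = 0, max(6.462, 0) = 6.462, max(55.86, 0) = 55.86
Node u (S = 137.8): V_u = 1/1.05·[0.5000·0.0000 + 0.5000·6.4625] = 3.0774
Node d (S = 61.75): V_d = 1/1.05·[0.5000·6.4625 + 0.5000·55.8625] = 29.6786
Node 0 (S = 95): V_0 = 1/1.05·[0.5000·3.0774 + 0.5000·29.6786] = 15.5981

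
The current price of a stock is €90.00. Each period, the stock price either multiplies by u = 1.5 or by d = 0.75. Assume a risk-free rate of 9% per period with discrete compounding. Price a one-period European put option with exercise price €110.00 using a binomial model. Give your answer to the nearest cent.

€21.31

Risk-neutral probability p = (1 + 0.09 − 0.75)/(1.5 − 0.75) = 0.3400/0.7500 = 0.4533
Terminal stock prices: S_u = 135, S_d = 67.5
Terminal payoffs (K − S): max(-25, 0) = 0, max(42.5, 0) = 42.5
Node 0 (S = 90): V_0 = 1/1.09·[0.4533·0.0000 + 0.5467·42.5000] = 21.3150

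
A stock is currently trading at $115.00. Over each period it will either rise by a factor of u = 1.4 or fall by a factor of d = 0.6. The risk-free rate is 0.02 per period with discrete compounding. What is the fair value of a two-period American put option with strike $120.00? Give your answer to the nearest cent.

Risk-neutral probability p = (1 + 0.02 − 0.6)/(1.4 − 0.6) = 0.4200/0.8000 = 0.5250
Terminal stock prices: S_uu = 225.4, S_ud = 96.6, S_dd = 41.4
Terminal payoffs (K − S): max(-105.4, 0) = 0, max(23.4, 0) = 23.4, max(78.6, 0) = 78.6
Node u (S = 161): continuation = 1/1.02·[0.5250·0.0000 + 0.4750·23.4000] = 10.8971; exercise value = 0.0000 ≤ continuation, so V_u = 10.8971
Node d (S = 69): continuation = 1/1.02·[0.5250·23.4000 + 0.4750·78.6000] = 48.6471; exercise value = 51.0000 > continuation, so V_d = 51.0000 (exercise)
Node 0 (S = 115): continuation = 1/1.02·[0.5250·10.8971 + 0.4750·51.0000] = 29.3588; exercise value = 5.0000 ≤ continuation, so V_0 = 29.3588

$29.36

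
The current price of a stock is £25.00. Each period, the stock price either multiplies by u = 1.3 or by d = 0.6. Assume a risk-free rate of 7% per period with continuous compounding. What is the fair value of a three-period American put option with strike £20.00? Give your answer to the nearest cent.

Risk-neutral probability p = (e^0.07 − 0.6)/(1.3 − 0.6) = 0.4725/0.7000 = 0.6750
Terminal stock prices: S_uuu = 54.93, S_uud = 25.35, S_udd = 11.7, S_ddd = 5.4
Terminal payoffs (K − S): max(-34.93, 0) = 0, max(-5.35, 0) = 0, max(8.3, 0) = 8.3, max(14.6, 0) = 14.6
Node uu (S = 42.25): continuation = e^(−0.07)·[0.6750·0.0000 + 0.3250·0.0000] = 0.0000; exercise value = 0.0000 ≤ continuation, so V_uu = 0.0000
Node ud (S = 19.5): continuation = e^(−0.07)·[0.6750·0.0000 + 0.3250·8.3000] = 2.5150; exercise value = 0.5000 ≤ continuation, so V_ud = 2.5150
Node dd (S = 9): continuation = e^(−0.07)·[0.6750·8.3000 + 0.3250·14.6000] = 9.6479; exercise value = 11.0000 > continuation, so V_dd = 11.0000 (exercise)
Node u (S = 32.5): continuation = e^(−0.07)·[0.6750·0.0000 + 0.3250·2.5150] = 0.7621; exercise value = 0.0000 ≤ continuation, so V_u = 0.7621
Node d (S = 15): continuation = e^(−0.07)·[0.6750·2.5150 + 0.3250·11.0000] = 4.9161; exercise value = 5.0000 > continuation, so V_d = 5.0000 (exercise)
Node 0 (S = 25): continuation = e^(−0.07)·[0.6750·0.7621 + 0.3250·5.0000] = 1.9947; exercise value = 0.0000 ≤ continuation, so V_0 = 1.9947

£1.99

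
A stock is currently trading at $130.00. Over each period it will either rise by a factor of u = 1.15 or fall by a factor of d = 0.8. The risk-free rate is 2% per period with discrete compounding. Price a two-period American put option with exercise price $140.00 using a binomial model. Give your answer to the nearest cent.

Risk-neutral probability p = (1 + 0.02 − 0.8)/(1.15 − 0.8) = 0.2200/0.3500 = 0.6286
Terminal stock prices: S_uu = 171.9, S_ud = 119.6, S_dd = 83.2
Terminal payoffs (K − S): max(-31.92, 0) = 0, max(20.4, 0) = 20.4, max(56.8, 0) = 56.8
Node u (S = 149.5): continuation = 1/1.02·[0.6286·0.0000 + 0.3714·20.4000] = 7.4286; exercise value = 0.0000 ≤ continuation, so V_u = 7.4286
Node d (S = 104): continuation = 1/1.02·[0.6286·20.4000 + 0.3714·56.8000] = 33.2549; exercise value = 36.0000 > continuation, so V_d = 36.0000 (exercise)
Node 0 (S = 130): continuation = 1/1.02·[0.6286·7.4286 + 0.3714·36.0000] = 17.6871; exercise value = 10.0000 ≤ continuation, so V_0 = 17.6871

$17.69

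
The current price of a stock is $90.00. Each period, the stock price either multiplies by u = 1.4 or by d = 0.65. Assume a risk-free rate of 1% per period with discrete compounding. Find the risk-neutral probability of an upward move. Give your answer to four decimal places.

Risk-neutral probability p = (1 + 0.01 − 0.65)/(1.4 − 0.65) = 0.3600/0.7500 = 0.4800

p = 0.4800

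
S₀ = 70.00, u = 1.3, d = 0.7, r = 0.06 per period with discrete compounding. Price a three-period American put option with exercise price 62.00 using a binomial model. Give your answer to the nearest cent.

6.75

Risk-neutral probability p = (1 + 0.06 − 0.7)/(1.3 − 0.7) = 0.3600/0.6000 = 0.6000
Terminal stock prices: S_uuu = 153.8, S_uud = 82.81, S_udd = 44.59, S_ddd = 24.01
Terminal payoffs (K − S): max(-91.79, 0) = 0, max(-20.81, 0) = 0, max(17.41, 0) = 17.41, max(37.99, 0) = 37.99
Node uu (S = 118.3): continuation = 1/1.06·[0.6000·0.0000 + 0.4000·0.0000] = 0.0000; exercise value = 0.0000 ≤ continuation, so V_uu = 0.0000
Node ud (S = 63.7): continuation = 1/1.06·[0.6000·0.0000 + 0.4000·17.4100] = 6.5698; exercise value = 0.0000 ≤ continuation, so V_ud = 6.5698
Node dd (S = 34.3): continuation = 1/1.06·[0.6000·17.4100 + 0.4000·37.9900] = 24.1906; exercise value = 27.7000 > continuation, so V_dd = 27.7000 (exercise)
Node u (S = 91): continuation = 1/1.06·[0.6000·0.0000 + 0.4000·6.5698] = 2.4792; exercise value = 0.0000 ≤ continuation, so V_u = 2.4792
Node d (S = 49): continuation = 1/1.06·[0.6000·6.5698 + 0.4000·27.7000] = 14.1716; exercise value = 13.0000 ≤ continuation, so V_d = 14.1716
Node 0 (S = 70): continuation = 1/1.06·[0.6000·2.4792 + 0.4000·14.1716] = 6.7511; exercise value = 0.0000 ≤ continuation, so V_0 = 6.7511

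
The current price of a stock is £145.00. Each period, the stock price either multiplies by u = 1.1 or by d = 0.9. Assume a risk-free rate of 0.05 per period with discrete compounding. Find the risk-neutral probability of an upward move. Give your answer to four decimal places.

p = 0.7500

Risk-neutral probability p = (1 + 0.05 − 0.9)/(1.1 − 0.9) = 0.1500/0.2000 = 0.7500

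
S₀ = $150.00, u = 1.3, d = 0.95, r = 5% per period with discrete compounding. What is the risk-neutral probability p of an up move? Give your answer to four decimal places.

Risk-neutral probability p = (1 + 0.05 − 0.95)/(1.3 − 0.95) = 0.1000/0.3500 = 0.2857

p = 0.2857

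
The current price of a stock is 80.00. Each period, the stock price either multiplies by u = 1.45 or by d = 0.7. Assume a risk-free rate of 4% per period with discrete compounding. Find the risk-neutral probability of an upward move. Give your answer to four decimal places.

Risk-neutral probability p = (1 + 0.04 − 0.7)/(1.45 − 0.7) = 0.3400/0.7500 = 0.4533

p = 0.4533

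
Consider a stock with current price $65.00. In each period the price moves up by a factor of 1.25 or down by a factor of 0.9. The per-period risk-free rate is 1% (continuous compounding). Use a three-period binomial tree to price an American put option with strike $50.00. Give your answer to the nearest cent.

$0.82

Risk-neutral probability p = (e^0.01 − 0.9)/(1.25 − 0.9) = 0.1101/0.3500 = 0.3144
Terminal stock prices: S_uuu = 127, S_uud = 91.41, S_udd = 65.81, S_ddd = 47.39
Terminal payoffs (K − S): max(-76.95, 0) = 0, max(-41.41, 0) = 0, max(-15.81, 0) = 0, max(2.615, 0) = 2.615
Node uu (S = 101.6): continuation = e^(−0.01)·[0.3144·0.0000 + 0.6856·0.0000] = 0.0000; exercise value = 0.0000 ≤ continuation, so V_uu = 0.0000
Node ud (S = 73.12): continuation = e^(−0.01)·[0.3144·0.0000 + 0.6856·0.0000] = 0.0000; exercise value = 0.0000 ≤ continuation, so V_ud = 0.0000
Node dd (S = 52.65): continuation = e^(−0.01)·[0.3144·0.0000 + 0.6856·2.6150] = 1.7749; exercise value = 0.0000 ≤ continuation, so V_dd = 1.7749
Node u (S = 81.25): continuation = e^(−0.01)·[0.3144·0.0000 + 0.6856·0.0000] = 0.0000; exercise value = 0.0000 ≤ continuation, so V_u = 0.0000
Node d (S = 58.5): continuation = e^(−0.01)·[0.3144·0.0000 + 0.6856·1.7749] = 1.2047; exercise value = 0.0000 ≤ continuation, so V_d = 1.2047
Node 0 (S = 65): continuation = e^(−0.01)·[0.3144·0.0000 + 0.6856·1.2047] = 0.8177; exercise value = 0.0000 ≤ continuation, so V_0 = 0.8177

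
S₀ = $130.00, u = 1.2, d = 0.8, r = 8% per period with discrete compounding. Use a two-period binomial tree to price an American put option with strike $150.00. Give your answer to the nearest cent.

$20.00

Risk-neutral probability p = (1 + 0.08 − 0.8)/(1.2 − 0.8) = 0.2800/0.4000 = 0.7000
Terminal stock prices: S_uu = 187.2, S_ud = 124.8, S_dd = 83.2
Terminal payoffs (K − S): max(-37.2, 0) = 0, max(25.2, 0) = 25.2, max(66.8, 0) = 66.8
Node u (S = 156): continuation = 1/1.08·[0.7000·0.0000 + 0.3000·25.2000] = 7.0000; exercise value = 0.0000 ≤ continuation, so V_u = 7.0000
Node d (S = 104): continuation = 1/1.08·[0.7000·25.2000 + 0.3000·66.8000] = 34.8889; exercise value = 46.0000 > continuation, so V_d = 46.0000 (exercise)
Node 0 (S = 130): continuation = 1/1.08·[0.7000·7.0000 + 0.3000·46.0000] = 17.3148; exercise value = 20.0000 > continuation, so V_0 = 20.0000 (exercise)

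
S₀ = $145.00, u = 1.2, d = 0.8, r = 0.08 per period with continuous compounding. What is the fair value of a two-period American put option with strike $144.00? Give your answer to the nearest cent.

Risk-neutral probability p = (e^0.08 − 0.8)/(1.2 − 0.8) = 0.2833/0.4000 = 0.7082
Terminal stock prices: S_uu = 208.8, S_ud = 139.2, S_dd = 92.8
Terminal payoffs (K − S): max(-64.8, 0) = 0, max(4.8, 0) = 4.8, max(51.2, 0) = 51.2
Node u (S = 174): continuation = e^(−0.08)·[0.7082·0.0000 + 0.2918·4.8000] = 1.2929; exercise value = 0.0000 ≤ continuation, so V_u = 1.2929
Node d (S = 116): continuation = e^(−0.08)·[0.7082·4.8000 + 0.2918·51.2000] = 16.9288; exercise value = 28.0000 > continuation, so V_d = 28.0000 (exercise)
Node 0 (S = 145): continuation = e^(−0.08)·[0.7082·1.2929 + 0.2918·28.0000] = 8.3870; exercise value = 0.0000 ≤ continuation, so V_0 = 8.3870

$8.39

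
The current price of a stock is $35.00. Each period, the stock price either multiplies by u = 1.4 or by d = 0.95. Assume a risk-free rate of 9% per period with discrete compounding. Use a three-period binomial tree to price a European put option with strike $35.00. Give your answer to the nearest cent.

$1.26

Risk-neutral probability p = (1 + 0.09 − 0.95)/(1.4 − 0.95) = 0.1400/0.4500 = 0.3111
Terminal stock prices: S_uuu = 96.04, S_uud = 65.17, S_udd = 44.22, S_ddd = 30.01
Terminal payoffs (K − S): max(-61.04, 0) = 0, max(-30.17, 0) = 0, max(-9.222, 0) = 0, max(4.992, 0) = 4.992
Node uu (S = 68.6): V_uu = 1/1.09·[0.3111·0.0000 + 0.6889·0.0000] = 0.0000
Node ud (S = 46.55): V_ud = 1/1.09·[0.3111·0.0000 + 0.6889·0.0000] = 0.0000
Node dd (S = 31.59): V_dd = 1/1.09·[0.3111·0.0000 + 0.6889·4.9919] = 3.1549
Node u (S = 49): V_u = 1/1.09·[0.3111·0.0000 + 0.6889·0.0000] = 0.0000
Node d (S = 33.25): V_d = 1/1.09·[0.3111·0.0000 + 0.6889·3.1549] = 1.9939
Node 0 (S = 35): V_0 = 1/1.09·[0.3111·0.0000 + 0.6889·1.9939] = 1.2602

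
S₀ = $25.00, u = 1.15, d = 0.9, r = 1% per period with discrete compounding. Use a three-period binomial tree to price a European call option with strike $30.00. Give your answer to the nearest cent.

$0.66

Risk-neutral probability p = (1 + 0.01 − 0.9)/(1.15 − 0.9) = 0.1100/0.2500 = 0.4400
Terminal stock prices: S_uuu = 38.02, S_uud = 29.76, S_udd = 23.29, S_ddd = 18.23
Terminal payoffs (S − K): max(8.022, 0) = 8.022, max(-0.2438, 0) = 0, max(-6.713, 0) = 0, max(-11.77, 0) = 0
Node uu (S = 33.06): V_uu = 1/1.01·[0.4400·8.0219 + 0.5600·0.0000] = 3.4947
Node ud (S = 25.87): V_ud = 1/1.01·[0.4400·0.0000 + 0.5600·0.0000] = 0.0000
Node dd (S = 20.25): V_dd = 1/1.01·[0.4400·0.0000 + 0.5600·0.0000] = 0.0000
Node u (S = 28.75): V_u = 1/1.01·[0.4400·3.4947 + 0.5600·0.0000] = 1.5224
Node d (S = 22.5): V_d = 1/1.01·[0.4400·0.0000 + 0.5600·0.0000] = 0.0000
Node 0 (S = 25): V_0 = 1/1.01·[0.4400·1.5224 + 0.5600·0.0000] = 0.6632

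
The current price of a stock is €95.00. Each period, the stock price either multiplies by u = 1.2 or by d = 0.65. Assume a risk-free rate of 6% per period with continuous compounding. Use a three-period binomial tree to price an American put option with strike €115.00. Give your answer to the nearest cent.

€22.49

Risk-neutral probability p = (e^0.06 − 0.65)/(1.2 − 0.65) = 0.4118/0.5500 = 0.7488
Terminal stock prices: S_uuu = 164.2, S_uud = 88.92, S_udd = 48.17, S_ddd = 26.09
Terminal payoffs (K − S): max(-49.16, 0) = 0, max(26.08, 0) = 26.08, max(66.83, 0) = 66.83, max(88.91, 0) = 88.91
Node uu (S = 136.8): continuation = e^(−0.06)·[0.7488·0.0000 + 0.2512·26.0800] = 6.1699; exercise value = 0.0000 ≤ continuation, so V_uu = 6.1699
Node ud (S = 74.1): continuation = e^(−0.06)·[0.7488·26.0800 + 0.2512·66.8350] = 34.2029; exercise value = 40.9000 > continuation, so V_ud = 40.9000 (exercise)
Node dd (S = 40.14): continuation = e^(−0.06)·[0.7488·66.8350 + 0.2512·88.9106] = 68.1654; exercise value = 74.8625 > continuation, so V_dd = 74.8625 (exercise)
Node u (S = 114): continuation = e^(−0.06)·[0.7488·6.1699 + 0.2512·40.9000] = 14.0270; exercise value = 1.0000 ≤ continuation, so V_u = 14.0270
Node d (S = 61.75): continuation = e^(−0.06)·[0.7488·40.9000 + 0.2512·74.8625] = 46.5529; exercise value = 53.2500 > continuation, so V_d = 53.2500 (exercise)
Node 0 (S = 95): continuation = e^(−0.06)·[0.7488·14.0270 + 0.2512·53.2500] = 22.4894; exercise value = 20.0000 ≤ continuation, so V_0 = 22.4894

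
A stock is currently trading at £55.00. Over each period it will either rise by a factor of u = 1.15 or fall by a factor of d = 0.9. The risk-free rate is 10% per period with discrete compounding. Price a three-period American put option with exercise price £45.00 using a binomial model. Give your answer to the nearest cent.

£0.03

Risk-neutral probability p = (1 + 0.1 − 0.9)/(1.15 − 0.9) = 0.2000/0.2500 = 0.8000
Terminal stock prices: S_uuu = 83.65, S_uud = 65.46, S_udd = 51.23, S_ddd = 40.1
Terminal payoffs (K − S): max(-38.65, 0) = 0, max(-20.46, 0) = 0, max(-6.232, 0) = 0, max(4.905, 0) = 4.905
Node uu (S = 72.74): continuation = 1/1.1·[0.8000·0.0000 + 0.2000·0.0000] = 0.0000; exercise value = 0.0000 ≤ continuation, so V_uu = 0.0000
Node ud (S = 56.92): continuation = 1/1.1·[0.8000·0.0000 + 0.2000·0.0000] = 0.0000; exercise value = 0.0000 ≤ continuation, so V_ud = 0.0000
Node dd (S = 44.55): continuation = 1/1.1·[0.8000·0.0000 + 0.2000·4.9050] = 0.8918; exercise value = 0.4500 ≤ continuation, so V_dd = 0.8918
Node u (S = 63.25): continuation = 1/1.1·[0.8000·0.0000 + 0.2000·0.0000] = 0.0000; exercise value = 0.0000 ≤ continuation, so V_u = 0.0000
Node d (S = 49.5): continuation = 1/1.1·[0.8000·0.0000 + 0.2000·0.8918] = 0.1621; exercise value = 0.0000 ≤ continuation, so V_d = 0.1621
Node 0 (S = 55): continuation = 1/1.1·[0.8000·0.0000 + 0.2000·0.1621] = 0.0295; exercise value = 0.0000 ≤ continuation, so V_0 = 0.0295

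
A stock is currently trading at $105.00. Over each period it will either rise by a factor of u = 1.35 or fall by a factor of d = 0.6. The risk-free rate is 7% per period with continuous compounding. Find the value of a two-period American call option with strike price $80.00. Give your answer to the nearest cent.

Risk-neutral probability p = (e^0.07 − 0.6)/(1.35 − 0.6) = 0.4725/0.7500 = 0.6300
Terminal stock prices: S_uu = 191.4, S_ud = 85.05, S_dd = 37.8
Terminal payoffs (S − K): max(111.4, 0) = 111.4, max(5.05, 0) = 5.05, max(-42.2, 0) = 0
Node u (S = 141.8): continuation = e^(−0.07)·[0.6300·111.3625 + 0.3700·5.0500] = 67.1585; exercise value = 61.7500 ≤ continuation, so V_u = 67.1585
Node d (S = 63): continuation = e^(−0.07)·[0.6300·5.0500 + 0.3700·0.0000] = 2.9665; exercise value = 0.0000 ≤ continuation, so V_d = 2.9665
Node 0 (S = 105): continuation = e^(−0.07)·[0.6300·67.1585 + 0.3700·2.9665] = 40.4735; exercise value = 25.0000 ≤ continuation, so V_0 = 40.4735

$40.47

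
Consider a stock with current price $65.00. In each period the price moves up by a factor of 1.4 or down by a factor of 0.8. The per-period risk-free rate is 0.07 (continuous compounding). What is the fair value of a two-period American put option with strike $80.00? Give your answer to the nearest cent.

Risk-neutral probability p = (e^0.07 − 0.8)/(1.4 − 0.8) = 0.2725/0.6000 = 0.4542
Terminal stock prices: S_uu = 127.4, S_ud = 72.8, S_dd = 41.6
Terminal payoffs (K − S): max(-47.4, 0) = 0, max(7.2, 0) = 7.2, max(38.4, 0) = 38.4
Node u (S = 91): continuation = e^(−0.07)·[0.4542·0.0000 + 0.5458·7.2000] = 3.6642; exercise value = 0.0000 ≤ continuation, so V_u = 3.6642
Node d (S = 52): continuation = e^(−0.07)·[0.4542·7.2000 + 0.5458·38.4000] = 22.5915; exercise value = 28.0000 > continuation, so V_d = 28.0000 (exercise)
Node 0 (S = 65): continuation = e^(−0.07)·[0.4542·3.6642 + 0.5458·28.0000] = 15.8014; exercise value = 15.0000 ≤ continuation, so V_0 = 15.8014

$15.80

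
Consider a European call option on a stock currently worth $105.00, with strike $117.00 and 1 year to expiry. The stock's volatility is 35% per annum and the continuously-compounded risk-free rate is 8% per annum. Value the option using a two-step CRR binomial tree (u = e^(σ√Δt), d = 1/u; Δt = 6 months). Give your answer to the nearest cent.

CRR parameters: u = e^(σ√Δt) = e^(0.35·√0.5) = 1.2808, d = 1/u = 0.7808
Per-period rate: rΔt = 0.08·0.5 = 0.04, so R = e^0.04 = 1.0408
Risk-neutral probability p = (e^0.04 − 0.7808)/(1.2808 − 0.7808) = 0.2601/0.5000 = 0.5201
Terminal stock prices: S_uu = 172.2, S_ud = 105, S_dd = 64.01
Terminal payoffs (S − K): max(55.25, 0) = 55.25, max(-12, 0) = 0, max(-52.99, 0) = 0
Node u (S = 134.5): V_u = e^(−0.04)·[0.5201·55.2480 + 0.4799·0.0000] = 27.6055
Node d (S = 81.98): V_d = e^(−0.04)·[0.5201·0.0000 + 0.4799·0.0000] = 0.0000
Node 0 (S = 105): V_0 = e^(−0.04)·[0.5201·27.6055 + 0.4799·0.0000] = 13.7935

$13.79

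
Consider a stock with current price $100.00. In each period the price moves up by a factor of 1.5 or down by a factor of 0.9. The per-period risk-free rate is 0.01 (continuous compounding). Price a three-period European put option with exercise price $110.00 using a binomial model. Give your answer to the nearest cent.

Risk-neutral probability p = (e^0.01 − 0.9)/(1.5 − 0.9) = 0.1101/0.6000 = 0.1834
Terminal stock prices: S_uuu = 337.5, S_uud = 202.5, S_udd = 121.5, S_ddd = 72.9
Terminal payoffs (K − S): max(-227.5, 0) = 0, max(-92.5, 0) = 0, max(-11.5, 0) = 0, max(37.1, 0) = 37.1
Node uu (S = 225): V_uu = e^(−0.01)·[0.1834·0.0000 + 0.8166·0.0000] = 0.0000
Node ud (S = 135): V_ud = e^(−0.01)·[0.1834·0.0000 + 0.8166·0.0000] = 0.0000
Node dd (S = 81): V_dd = e^(−0.01)·[0.1834·0.0000 + 0.8166·37.1000] = 29.9938
Node u (S = 150): V_u = e^(−0.01)·[0.1834·0.0000 + 0.8166·0.0000] = 0.0000
Node d (S = 90): V_d = e^(−0.01)·[0.1834·0.0000 + 0.8166·29.9938] = 24.2487
Node 0 (S = 100): V_0 = e^(−0.01)·[0.1834·0.0000 + 0.8166·24.2487] = 19.6041

$19.60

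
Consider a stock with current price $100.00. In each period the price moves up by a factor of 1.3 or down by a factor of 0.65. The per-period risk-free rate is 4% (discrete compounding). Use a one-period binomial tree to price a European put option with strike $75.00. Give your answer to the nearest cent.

Risk-neutral probability p = (1 + 0.04 − 0.65)/(1.3 − 0.65) = 0.3900/0.6500 = 0.6000
Terminal stock prices: S_u = 130, S_d = 65
Terminal payoffs (K − S): max(-55, 0) = 0, max(10, 0) = 10
Node 0 (S = 100): V_0 = 1/1.04·[0.6000·0.0000 + 0.4000·10.0000] = 3.8462

$3.85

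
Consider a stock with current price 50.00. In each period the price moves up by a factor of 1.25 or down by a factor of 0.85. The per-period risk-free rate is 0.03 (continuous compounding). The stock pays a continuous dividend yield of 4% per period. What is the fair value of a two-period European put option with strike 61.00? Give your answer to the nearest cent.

Per-period risk-free factor R = e^0.03 = 1.0305; dividend-adjusted growth = e^(0.03−0.04) = 0.9900.
Risk-neutral probability p = (0.9900 − 0.85)/(1.25 − 0.85) = 0.1400/0.4000 = 0.3501
Terminal stock prices: S_uu = 78.12, S_ud = 53.12, S_dd = 36.12
Terminal payoffs (K − S): max(-17.12, 0) = 0, max(7.875, 0) = 7.875, max(24.88, 0) = 24.88
Node u (S = 62.5): V_u = e^(−0.03)·[0.3501·0.0000 + 0.6499·7.8750] = 4.9665
Node d (S = 42.5): V_d = e^(−0.03)·[0.3501·7.8750 + 0.6499·24.8750] = 18.3636
Node 0 (S = 50): V_0 = e^(−0.03)·[0.3501·4.9665 + 0.6499·18.3636] = 13.2689

13.27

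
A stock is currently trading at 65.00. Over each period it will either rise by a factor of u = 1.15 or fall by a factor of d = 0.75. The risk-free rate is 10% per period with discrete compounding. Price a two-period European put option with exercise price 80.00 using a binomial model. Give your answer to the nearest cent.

Risk-neutral probability p = (1 + 0.1 − 0.75)/(1.15 − 0.75) = 0.3500/0.4000 = 0.8750
Terminal stock prices: S_uu = 85.96, S_ud = 56.06, S_dd = 36.56
Terminal payoffs (K − S): max(-5.962, 0) = 0, max(23.94, 0) = 23.94, max(43.44, 0) = 43.44
Node u (S = 74.75): V_u = 1/1.1·[0.8750·0.0000 + 0.1250·23.9375] = 2.7202
Node d (S = 48.75): V_d = 1/1.1·[0.8750·23.9375 + 0.1250·43.4375] = 23.9773
Node 0 (S = 65): V_0 = 1/1.1·[0.8750·2.7202 + 0.1250·23.9773] = 4.8885

4.89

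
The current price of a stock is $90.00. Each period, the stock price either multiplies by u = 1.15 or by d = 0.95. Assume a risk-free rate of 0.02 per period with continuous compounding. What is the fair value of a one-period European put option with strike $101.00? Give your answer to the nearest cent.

Risk-neutral probability p = (e^0.02 − 0.95)/(1.15 − 0.95) = 0.0702/0.2000 = 0.3510
Terminal stock prices: S_u = 103.5, S_d = 85.5
Terminal payoffs (K − S): max(-2.5, 0) = 0, max(15.5, 0) = 15.5
Node 0 (S = 90): V_0 = e^(−0.02)·[0.3510·0.0000 + 0.6490·15.5000] = 9.8602

$9.86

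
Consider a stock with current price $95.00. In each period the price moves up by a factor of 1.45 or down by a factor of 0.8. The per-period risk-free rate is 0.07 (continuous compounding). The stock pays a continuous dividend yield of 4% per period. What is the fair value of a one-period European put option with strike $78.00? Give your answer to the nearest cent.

Per-period risk-free factor R = e^0.07 = 1.0725; dividend-adjusted growth = e^(0.07−0.04) = 1.0305.
Risk-neutral probability p = (1.0305 − 0.8)/(1.45 − 0.8) = 0.2305/0.6500 = 0.3545
Terminal stock prices: S_u = 137.8, S_d = 76
Terminal payoffs (K − S): max(-59.75, 0) = 0, max(2, 0) = 2
Node 0 (S = 95): V_0 = e^(−0.07)·[0.3545·0.0000 + 0.6455·2.0000] = 1.2036

$1.20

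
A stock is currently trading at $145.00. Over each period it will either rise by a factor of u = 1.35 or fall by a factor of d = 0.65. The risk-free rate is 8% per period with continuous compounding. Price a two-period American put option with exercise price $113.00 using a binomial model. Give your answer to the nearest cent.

Risk-neutral probability p = (e^0.08 − 0.65)/(1.35 − 0.65) = 0.4333/0.7000 = 0.6190
Terminal stock prices: S_uu = 264.3, S_ud = 127.2, S_dd = 61.26
Terminal payoffs (K − S): max(-151.3, 0) = 0, max(-14.24, 0) = 0, max(51.74, 0) = 51.74
Node u (S = 195.8): continuation = e^(−0.08)·[0.6190·0.0000 + 0.3810·0.0000] = 0.0000; exercise value = 0.0000 ≤ continuation, so V_u = 0.0000
Node d (S = 94.25): continuation = e^(−0.08)·[0.6190·0.0000 + 0.3810·51.7375] = 18.1973; exercise value = 18.7500 > continuation, so V_d = 18.7500 (exercise)
Node 0 (S = 145): continuation = e^(−0.08)·[0.6190·0.0000 + 0.3810·18.7500] = 6.5948; exercise value = 0.0000 ≤ continuation, so V_0 = 6.5948

$6.59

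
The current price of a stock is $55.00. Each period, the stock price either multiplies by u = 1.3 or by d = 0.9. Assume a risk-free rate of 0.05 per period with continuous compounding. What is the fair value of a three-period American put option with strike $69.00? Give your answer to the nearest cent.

$14.00

Risk-neutral probability p = (e^0.05 − 0.9)/(1.3 − 0.9) = 0.1513/0.4000 = 0.3782
Terminal stock prices: S_uuu = 120.8, S_uud = 83.66, S_udd = 57.92, S_ddd = 40.1
Terminal payoffs (K − S): max(-51.84, 0) = 0, max(-14.66, 0) = 0, max(11.08, 0) = 11.08, max(28.9, 0) = 28.9
Node uu (S = 92.95): continuation = e^(−0.05)·[0.3782·0.0000 + 0.6218·0.0000] = 0.0000; exercise value = 0.0000 ≤ continuation, so V_uu = 0.0000
Node ud (S = 64.35): continuation = e^(−0.05)·[0.3782·0.0000 + 0.6218·11.0850] = 6.5567; exercise value = 4.6500 ≤ continuation, so V_ud = 6.5567
Node dd (S = 44.55): continuation = e^(−0.05)·[0.3782·11.0850 + 0.6218·28.9050] = 21.0848; exercise value = 24.4500 > continuation, so V_dd = 24.4500 (exercise)
Node u (S = 71.5): continuation = e^(−0.05)·[0.3782·0.0000 + 0.6218·6.5567] = 3.8783; exercise value = 0.0000 ≤ continuation, so V_u = 3.8783
Node d (S = 49.5): continuation = e^(−0.05)·[0.3782·6.5567 + 0.6218·24.4500] = 16.8207; exercise value = 19.5000 > continuation, so V_d = 19.5000 (exercise)
Node 0 (S = 55): continuation = e^(−0.05)·[0.3782·3.8783 + 0.6218·19.5000] = 12.9293; exercise value = 14.0000 > continuation, so V_0 = 14.0000 (exercise)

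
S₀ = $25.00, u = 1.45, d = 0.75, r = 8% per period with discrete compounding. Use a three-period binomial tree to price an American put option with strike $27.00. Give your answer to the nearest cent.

$4.73

Risk-neutral probability p = (1 + 0.08 − 0.75)/(1.45 − 0.75) = 0.3300/0.7000 = 0.4714
Terminal stock prices: S_uuu = 76.22, S_uud = 39.42, S_udd = 20.39, S_ddd = 10.55
Terminal payoffs (K − S): max(-49.22, 0) = 0, max(-12.42, 0) = 0, max(6.609, 0) = 6.609, max(16.45, 0) = 16.45
Node uu (S = 52.56): continuation = 1/1.08·[0.4714·0.0000 + 0.5286·0.0000] = 0.0000; exercise value = 0.0000 ≤ continuation, so V_uu = 0.0000
Node ud (S = 27.19): continuation = 1/1.08·[0.4714·0.0000 + 0.5286·6.6094] = 3.2347; exercise value = 0.0000 ≤ continuation, so V_ud = 3.2347
Node dd (S = 14.06): continuation = 1/1.08·[0.4714·6.6094 + 0.5286·16.4531] = 10.9375; exercise value = 12.9375 > continuation, so V_dd = 12.9375 (exercise)
Node u (S = 36.25): continuation = 1/1.08·[0.4714·0.0000 + 0.5286·3.2347] = 1.5831; exercise value = 0.0000 ≤ continuation, so V_u = 1.5831
Node d (S = 18.75): continuation = 1/1.08·[0.4714·3.2347 + 0.5286·12.9375] = 7.7438; exercise value = 8.2500 > continuation, so V_d = 8.2500 (exercise)
Node 0 (S = 25): continuation = 1/1.08·[0.4714·1.5831 + 0.5286·8.2500] = 4.7288; exercise value = 2.0000 ≤ continuation, so V_0 = 4.7288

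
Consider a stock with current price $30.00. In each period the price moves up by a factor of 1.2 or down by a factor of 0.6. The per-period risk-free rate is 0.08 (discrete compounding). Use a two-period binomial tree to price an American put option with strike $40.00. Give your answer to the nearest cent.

Risk-neutral probability p = (1 + 0.08 − 0.6)/(1.2 − 0.6) = 0.4800/0.6000 = 0.8000
Terminal stock prices: S_uu = 43.2, S_ud = 21.6, S_dd = 10.8
Terminal payoffs (K − S): max(-3.2, 0) = 0, max(18.4, 0) = 18.4, max(29.2, 0) = 29.2
Node u (S = 36): continuation = 1/1.08·[0.8000·0.0000 + 0.2000·18.4000] = 3.4074; exercise value = 4.0000 > continuation, so V_u = 4.0000 (exercise)
Node d (S = 18): continuation = 1/1.08·[0.8000·18.4000 + 0.2000·29.2000] = 19.0370; exercise value = 22.0000 > continuation, so V_d = 22.0000 (exercise)
Node 0 (S = 30): continuation = 1/1.08·[0.8000·4.0000 + 0.2000·22.0000] = 7.0370; exercise value = 10.0000 > continuation, so V_0 = 10.0000 (exercise)

$10.00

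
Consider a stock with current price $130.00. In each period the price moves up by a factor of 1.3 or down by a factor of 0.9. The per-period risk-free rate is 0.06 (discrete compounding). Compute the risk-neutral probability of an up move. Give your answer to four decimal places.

p = 0.4000

Risk-neutral probability p = (1 + 0.06 − 0.9)/(1.3 − 0.9) = 0.1600/0.4000 = 0.4000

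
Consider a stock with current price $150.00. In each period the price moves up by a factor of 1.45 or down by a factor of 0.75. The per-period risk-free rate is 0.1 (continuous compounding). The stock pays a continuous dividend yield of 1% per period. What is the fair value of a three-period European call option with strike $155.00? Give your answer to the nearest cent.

$48.89

Per-period risk-free factor R = e^0.1 = 1.1052; dividend-adjusted growth = e^(0.1−0.01) = 1.0942.
Risk-neutral probability p = (1.0942 − 0.75)/(1.45 − 0.75) = 0.3442/0.7000 = 0.4917
Terminal stock prices: S_uuu = 457.3, S_uud = 236.5, S_udd = 122.3, S_ddd = 63.28
Terminal payoffs (S − K): max(302.3, 0) = 302.3, max(81.53, 0) = 81.53, max(-32.66, 0) = 0, max(-91.72, 0) = 0
Node uu (S = 315.4): V_uu = e^(−0.1)·[0.4917·302.2937 + 0.5083·81.5312] = 171.9872
Node ud (S = 163.1): V_ud = e^(−0.1)·[0.4917·81.5312 + 0.5083·0.0000] = 36.2723
Node dd (S = 84.38): V_dd = e^(−0.1)·[0.4917·0.0000 + 0.5083·0.0000] = 0.0000
Node u (S = 217.5): V_u = e^(−0.1)·[0.4917·171.9872 + 0.5083·36.2723] = 93.1985
Node d (S = 112.5): V_d = e^(−0.1)·[0.4917·36.2723 + 0.5083·0.0000] = 16.1371
Node 0 (S = 150): V_0 = e^(−0.1)·[0.4917·93.1985 + 0.5083·16.1371] = 48.8852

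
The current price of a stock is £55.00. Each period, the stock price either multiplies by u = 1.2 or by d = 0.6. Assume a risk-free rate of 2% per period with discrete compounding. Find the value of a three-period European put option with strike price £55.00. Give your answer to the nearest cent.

Risk-neutral probability p = (1 + 0.02 − 0.6)/(1.2 − 0.6) = 0.4200/0.6000 = 0.7000
Terminal stock prices: S_uuu = 95.04, S_uud = 47.52, S_udd = 23.76, S_ddd = 11.88
Terminal payoffs (K − S): max(-40.04, 0) = 0, max(7.48, 0) = 7.48, max(31.24, 0) = 31.24, max(43.12, 0) = 43.12
Node uu (S = 79.2): V_uu = 1/1.02·[0.7000·0.0000 + 0.3000·7.4800] = 2.2000
Node ud (S = 39.6): V_ud = 1/1.02·[0.7000·7.4800 + 0.3000·31.2400] = 14.3216
Node dd (S = 19.8): V_dd = 1/1.02·[0.7000·31.2400 + 0.3000·43.1200] = 34.1216
Node u (S = 66): V_u = 1/1.02·[0.7000·2.2000 + 0.3000·14.3216] = 5.7220
Node d (S = 33): V_d = 1/1.02·[0.7000·14.3216 + 0.3000·34.1216] = 19.8643
Node 0 (S = 55): V_0 = 1/1.02·[0.7000·5.7220 + 0.3000·19.8643] = 9.7693

£9.77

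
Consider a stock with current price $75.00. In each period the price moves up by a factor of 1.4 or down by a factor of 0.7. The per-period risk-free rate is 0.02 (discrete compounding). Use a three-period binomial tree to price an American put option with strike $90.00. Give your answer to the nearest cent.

Risk-neutral probability p = (1 + 0.02 − 0.7)/(1.4 − 0.7) = 0.3200/0.7000 = 0.4571
Terminal stock prices: S_uuu = 205.8, S_uud = 102.9, S_udd = 51.45, S_ddd = 25.72
Terminal payoffs (K − S): max(-115.8, 0) = 0, max(-12.9, 0) = 0, max(38.55, 0) = 38.55, max(64.28, 0) = 64.28
Node uu (S = 147): continuation = 1/1.02·[0.4571·0.0000 + 0.5429·0.0000] = 0.0000; exercise value = 0.0000 ≤ continuation, so V_uu = 0.0000
Node ud (S = 73.5): continuation = 1/1.02·[0.4571·0.0000 + 0.5429·38.5500] = 20.5168; exercise value = 16.5000 ≤ continuation, so V_ud = 20.5168
Node dd (S = 36.75): continuation = 1/1.02·[0.4571·38.5500 + 0.5429·64.2750] = 51.4853; exercise value = 53.2500 > continuation, so V_dd = 53.2500 (exercise)
Node u (S = 105): continuation = 1/1.02·[0.4571·0.0000 + 0.5429·20.5168] = 10.9193; exercise value = 0.0000 ≤ continuation, so V_u = 10.9193
Node d (S = 52.5): continuation = 1/1.02·[0.4571·20.5168 + 0.5429·53.2500] = 37.5355; exercise value = 37.5000 ≤ continuation, so V_d = 37.5355
Node 0 (S = 75): continuation = 1/1.02·[0.4571·10.9193 + 0.5429·37.5355] = 24.8707; exercise value = 15.0000 ≤ continuation, so V_0 = 24.8707

$24.87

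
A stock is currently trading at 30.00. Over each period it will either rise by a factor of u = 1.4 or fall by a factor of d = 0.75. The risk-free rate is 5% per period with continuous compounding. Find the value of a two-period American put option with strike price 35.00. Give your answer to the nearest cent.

Risk-neutral probability p = (e^0.05 − 0.75)/(1.4 − 0.75) = 0.3013/0.6500 = 0.4635
Terminal stock prices: S_uu = 58.8, S_ud = 31.5, S_dd = 16.88
Terminal payoffs (K − S): max(-23.8, 0) = 0, max(3.5, 0) = 3.5, max(18.12, 0) = 18.12
Node u (S = 42): continuation = e^(−0.05)·[0.4635·0.0000 + 0.5365·3.5000] = 1.7862; exercise value = 0.0000 ≤ continuation, so V_u = 1.7862
Node d (S = 22.5): continuation = e^(−0.05)·[0.4635·3.5000 + 0.5365·18.1250] = 10.7930; exercise value = 12.5000 > continuation, so V_d = 12.5000 (exercise)
Node 0 (S = 30): continuation = e^(−0.05)·[0.4635·1.7862 + 0.5365·12.5000] = 7.1668; exercise value = 5.0000 ≤ continuation, so V_0 = 7.1668

7.17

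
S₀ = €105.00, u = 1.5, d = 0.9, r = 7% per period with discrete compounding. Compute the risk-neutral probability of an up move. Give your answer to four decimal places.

Risk-neutral probability p = (1 + 0.07 − 0.9)/(1.5 − 0.9) = 0.1700/0.6000 = 0.2833

p = 0.2833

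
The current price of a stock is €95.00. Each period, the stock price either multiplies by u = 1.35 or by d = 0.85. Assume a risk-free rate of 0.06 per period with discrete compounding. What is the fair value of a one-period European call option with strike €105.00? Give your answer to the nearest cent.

Risk-neutral probability p = (1 + 0.06 − 0.85)/(1.35 − 0.85) = 0.2100/0.5000 = 0.4200
Terminal stock prices: S_u = 128.2, S_d = 80.75
Terminal payoffs (S − K): max(23.25, 0) = 23.25, max(-24.25, 0) = 0
Node 0 (S = 95): V_0 = 1/1.06·[0.4200·23.2500 + 0.5800·0.0000] = 9.2123

€9.21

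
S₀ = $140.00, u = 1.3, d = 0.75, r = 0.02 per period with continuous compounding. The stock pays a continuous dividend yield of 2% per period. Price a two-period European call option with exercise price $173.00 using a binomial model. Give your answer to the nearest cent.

$12.63

Per-period risk-free factor R = e^0.02 = 1.0202; dividend-adjusted growth = e^(0.02−0.02) = 1.0000.
Risk-neutral probability p = (1.0000 − 0.75)/(1.3 − 0.75) = 0.2500/0.5500 = 0.4545
Terminal stock prices: S_uu = 236.6, S_ud = 136.5, S_dd = 78.75
Terminal payoffs (S − K): max(63.6, 0) = 63.6, max(-36.5, 0) = 0, max(-94.25, 0) = 0
Node u (S = 182): V_u = e^(−0.02)·[0.4545·63.6000 + 0.5455·0.0000] = 28.3367
Node d (S = 105): V_d = e^(−0.02)·[0.4545·0.0000 + 0.5455·0.0000] = 0.0000
Node 0 (S = 140): V_0 = e^(−0.02)·[0.4545·28.3367 + 0.5455·0.0000] = 12.6252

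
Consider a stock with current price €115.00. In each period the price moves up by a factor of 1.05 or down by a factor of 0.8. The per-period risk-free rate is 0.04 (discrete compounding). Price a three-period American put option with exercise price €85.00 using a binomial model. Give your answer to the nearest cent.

€0.04

Risk-neutral probability p = (1 + 0.04 − 0.8)/(1.05 − 0.8) = 0.2400/0.2500 = 0.9600
Terminal stock prices: S_uuu = 133.1, S_uud = 101.4, S_udd = 77.28, S_ddd = 58.88
Terminal payoffs (K − S): max(-48.13, 0) = 0, max(-16.43, 0) = 0, max(7.72, 0) = 7.72, max(26.12, 0) = 26.12
Node uu (S = 126.8): continuation = 1/1.04·[0.9600·0.0000 + 0.0400·0.0000] = 0.0000; exercise value = 0.0000 ≤ continuation, so V_uu = 0.0000
Node ud (S = 96.6): continuation = 1/1.04·[0.9600·0.0000 + 0.0400·7.7200] = 0.2969; exercise value = 0.0000 ≤ continuation, so V_ud = 0.2969
Node dd (S = 73.6): continuation = 1/1.04·[0.9600·7.7200 + 0.0400·26.1200] = 8.1308; exercise value = 11.4000 > continuation, so V_dd = 11.4000 (exercise)
Node u (S = 120.8): continuation = 1/1.04·[0.9600·0.0000 + 0.0400·0.2969] = 0.0114; exercise value = 0.0000 ≤ continuation, so V_u = 0.0114
Node d (S = 92): continuation = 1/1.04·[0.9600·0.2969 + 0.0400·11.4000] = 0.7125; exercise value = 0.0000 ≤ continuation, so V_d = 0.7125
Node 0 (S = 115): continuation = 1/1.04·[0.9600·0.0114 + 0.0400·0.7125] = 0.0379; exercise value = 0.0000 ≤ continuation, so V_0 = 0.0379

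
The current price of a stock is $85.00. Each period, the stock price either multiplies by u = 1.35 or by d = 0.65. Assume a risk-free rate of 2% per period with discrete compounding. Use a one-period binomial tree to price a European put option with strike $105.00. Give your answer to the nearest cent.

$22.99

Risk-neutral probability p = (1 + 0.02 − 0.65)/(1.35 − 0.65) = 0.3700/0.7000 = 0.5286
Terminal stock prices: S_u = 114.8, S_d = 55.25
Terminal payoffs (K − S): max(-9.75, 0) = 0, max(49.75, 0) = 49.75
Node 0 (S = 85): V_0 = 1/1.02·[0.5286·0.0000 + 0.4714·49.7500] = 22.9937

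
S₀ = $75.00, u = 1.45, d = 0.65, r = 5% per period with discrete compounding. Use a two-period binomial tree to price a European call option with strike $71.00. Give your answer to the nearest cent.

$19.66

Risk-neutral probability p = (1 + 0.05 − 0.65)/(1.45 − 0.65) = 0.4000/0.8000 = 0.5000
Terminal stock prices: S_uu = 157.7, S_ud = 70.69, S_dd = 31.69
Terminal payoffs (S − K): max(86.69, 0) = 86.69, max(-0.3125, 0) = 0, max(-39.31, 0) = 0
Node u (S = 108.8): V_u = 1/1.05·[0.5000·86.6875 + 0.5000·0.0000] = 41.2798
Node d (S = 48.75): V_d = 1/1.05·[0.5000·0.0000 + 0.5000·0.0000] = 0.0000
Node 0 (S = 75): V_0 = 1/1.05·[0.5000·41.2798 + 0.5000·0.0000] = 19.6570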